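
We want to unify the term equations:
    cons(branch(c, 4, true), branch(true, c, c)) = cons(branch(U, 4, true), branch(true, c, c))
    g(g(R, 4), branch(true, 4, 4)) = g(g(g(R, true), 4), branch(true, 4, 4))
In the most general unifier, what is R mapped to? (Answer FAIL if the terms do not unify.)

FAIL

Decompose cons/2: branch(c, 4, true) = branch(U, 4, true),  branch(true, c, c) = branch(true, c, c).
Decompose branch/3: c = U,  4 = 4,  true = true.
Bind U := c; no other remaining equation mentions U.
Delete trivial equation 4 = 4.
Delete trivial equation true = true.
Delete trivial equation branch(true, c, c) = branch(true, c, c).
Decompose g/2: g(R, 4) = g(g(R, true), 4),  branch(true, 4, 4) = branch(true, 4, 4).
Decompose g/2: R = g(R, true),  4 = 4.
Occurs check fails: R occurs in g(R, true); the equation R = g(R, true) has no finite solution.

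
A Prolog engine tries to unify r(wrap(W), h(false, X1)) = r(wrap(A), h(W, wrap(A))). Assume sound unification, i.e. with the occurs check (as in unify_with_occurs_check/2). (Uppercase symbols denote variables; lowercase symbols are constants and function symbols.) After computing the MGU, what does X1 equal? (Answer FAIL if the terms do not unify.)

wrap(false)

Decompose r/2: wrap(W) = wrap(A),  h(false, X1) = h(W, wrap(A)).
Decompose wrap/1: W = A.
Bind W := A; substituting into the remaining equation gives: h(false, X1) = h(A, wrap(A)).
Decompose h/2: false = A,  X1 = wrap(A).
Bind A := false; substituting into the remaining equation gives: X1 = wrap(false). Substituting into the earlier binding gives W := false.
Bind X1 := wrap(false).
MGU = { W = false, A = false, X1 = wrap(false) }, so X1 = wrap(false).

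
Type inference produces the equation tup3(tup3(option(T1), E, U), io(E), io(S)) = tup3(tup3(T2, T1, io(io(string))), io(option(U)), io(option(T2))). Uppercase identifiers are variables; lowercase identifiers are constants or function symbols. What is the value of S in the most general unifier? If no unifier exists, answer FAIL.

option(option(option(io(io(string)))))

Decompose tup3/3: tup3(option(T1), E, U) = tup3(T2, T1, io(io(string))),  io(E) = io(option(U)),  io(S) = io(option(T2)).
Decompose tup3/3: option(T1) = T2,  E = T1,  U = io(io(string)).
Bind T2 := option(T1); substituting into the one remaining equation that mentions T2 gives: io(S) = io(option(option(T1))).
Bind E := T1; substituting into the one remaining equation that mentions E gives: io(T1) = io(option(U)).
Bind U := io(io(string)); substituting into the one remaining equation that mentions U gives: io(T1) = io(option(io(io(string)))).
Decompose io/1: T1 = option(io(io(string))).
Bind T1 := option(io(io(string))); substituting into the remaining equation gives: io(S) = io(option(option(option(io(io(string)))))). Substituting into the earlier bindings gives T2 := option(option(io(io(string)))), E := option(io(io(string))).
Decompose io/1: S = option(option(option(io(io(string))))).
Bind S := option(option(option(io(io(string))))).
MGU = { T2 := option(option(io(io(string)))), E := option(io(io(string))), U := io(io(string)), T1 := option(io(io(string))), S := option(option(option(io(io(string))))) }, so S := option(option(option(io(io(string))))).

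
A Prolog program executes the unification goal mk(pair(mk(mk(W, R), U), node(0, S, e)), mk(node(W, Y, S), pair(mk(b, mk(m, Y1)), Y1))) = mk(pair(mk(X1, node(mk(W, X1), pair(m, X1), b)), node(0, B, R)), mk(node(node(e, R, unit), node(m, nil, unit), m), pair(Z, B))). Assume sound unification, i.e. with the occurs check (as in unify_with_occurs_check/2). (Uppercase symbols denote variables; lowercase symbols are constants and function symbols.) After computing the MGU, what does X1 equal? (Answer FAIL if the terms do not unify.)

mk(node(e, e, unit), e)

Decompose mk/2: pair(mk(mk(W, R), U), node(0, S, e)) = pair(mk(X1, node(mk(W, X1), pair(m, X1), b)), node(0, B, R)),  mk(node(W, Y, S), pair(mk(b, mk(m, Y1)), Y1)) = mk(node(node(e, R, unit), node(m, nil, unit), m), pair(Z, B)).
Decompose pair/2: mk(mk(W, R), U) = mk(X1, node(mk(W, X1), pair(m, X1), b)),  node(0, S, e) = node(0, B, R).
Decompose mk/2: mk(W, R) = X1,  U = node(mk(W, X1), pair(m, X1), b).
Bind X1 := mk(W, R); substituting into the one remaining equation that mentions X1 gives: U = node(mk(W, mk(W, R)), pair(m, mk(W, R)), b).
Bind U := node(mk(W, mk(W, R)), pair(m, mk(W, R)), b); no other remaining equation mentions U.
Decompose node/3: 0 = 0,  S = B,  e = R.
Delete trivial equation 0 = 0.
Bind S := B; substituting into the one remaining equation that mentions S gives: mk(node(W, Y, B), pair(mk(b, mk(m, Y1)), Y1)) = mk(node(node(e, R, unit), node(m, nil, unit), m), pair(Z, B)).
Bind R := e; substituting into the remaining equation gives: mk(node(W, Y, B), pair(mk(b, mk(m, Y1)), Y1)) = mk(node(node(e, e, unit), node(m, nil, unit), m), pair(Z, B)). Substituting into the earlier bindings gives X1 := mk(W, e), U := node(mk(W, mk(W, e)), pair(m, mk(W, e)), b).
Decompose mk/2: node(W, Y, B) = node(node(e, e, unit), node(m, nil, unit), m),  pair(mk(b, mk(m, Y1)), Y1) = pair(Z, B).
Decompose node/3: W = node(e, e, unit),  Y = node(m, nil, unit),  B = m.
Bind W := node(e, e, unit); no other remaining equation mentions W. Substituting into the earlier bindings gives X1 := mk(node(e, e, unit), e), U := node(mk(node(e, e, unit), mk(node(e, e, unit), e)), pair(m, mk(node(e, e, unit), e)), b).
Bind Y := node(m, nil, unit); no other remaining equation mentions Y.
Bind B := m; substituting into the remaining equation gives: pair(mk(b, mk(m, Y1)), Y1) = pair(Z, m). Substituting into the earlier binding gives S := m.
Decompose pair/2: mk(b, mk(m, Y1)) = Z,  Y1 = m.
Bind Z := mk(b, mk(m, Y1)); no other remaining equation mentions Z.
Bind Y1 := m. Substituting into the earlier binding gives Z := mk(b, mk(m, m)).
MGU = { X1 -> mk(node(e, e, unit), e), U -> node(mk(node(e, e, unit), mk(node(e, e, unit), e)), pair(m, mk(node(e, e, unit), e)), b), S -> m, R -> e, W -> node(e, e, unit), Y -> node(m, nil, unit), B -> m, Z -> mk(b, mk(m, m)), Y1 -> m }, so X1 -> mk(node(e, e, unit), e).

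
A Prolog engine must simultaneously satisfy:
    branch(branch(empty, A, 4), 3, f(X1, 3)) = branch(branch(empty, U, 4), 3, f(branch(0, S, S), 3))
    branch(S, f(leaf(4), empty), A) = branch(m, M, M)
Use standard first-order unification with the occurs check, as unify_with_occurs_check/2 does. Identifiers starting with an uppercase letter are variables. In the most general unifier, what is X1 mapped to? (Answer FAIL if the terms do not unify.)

Decompose branch/3: branch(empty, A, 4) = branch(empty, U, 4),  3 = 3,  f(X1, 3) = f(branch(0, S, S), 3).
Decompose branch/3: empty = empty,  A = U,  4 = 4.
Delete trivial equation empty = empty.
Bind A := U; substituting into the one remaining equation that mentions A gives: branch(S, f(leaf(4), empty), U) = branch(m, M, M).
Delete trivial equation 4 = 4.
Delete trivial equation 3 = 3.
Decompose f/2: X1 = branch(0, S, S),  3 = 3.
Bind X1 := branch(0, S, S); no other remaining equation mentions X1.
Delete trivial equation 3 = 3.
Decompose branch/3: S = m,  f(leaf(4), empty) = M,  U = M.
Bind S := m; no other remaining equation mentions S. Substituting into the earlier binding gives X1 := branch(0, m, m).
Bind M := f(leaf(4), empty); substituting into the remaining equation gives: U = f(leaf(4), empty).
Bind U := f(leaf(4), empty). Substituting into the earlier binding gives A := f(leaf(4), empty).
MGU = { A -> f(leaf(4), empty), X1 -> branch(0, m, m), S -> m, M -> f(leaf(4), empty), U -> f(leaf(4), empty) }, so X1 -> branch(0, m, m).

branch(0, m, m)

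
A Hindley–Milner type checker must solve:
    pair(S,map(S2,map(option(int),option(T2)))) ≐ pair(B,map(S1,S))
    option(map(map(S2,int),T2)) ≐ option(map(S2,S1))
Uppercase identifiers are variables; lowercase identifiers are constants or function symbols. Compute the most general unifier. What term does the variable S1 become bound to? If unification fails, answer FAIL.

Decompose pair/2: S ≐ B,  map(S2,map(option(int),option(T2))) ≐ map(S1,S).
Bind S := B; substituting into the one remaining equation that mentions S gives: map(S2,map(option(int),option(T2))) ≐ map(S1,B).
Decompose map/2: S2 ≐ S1,  map(option(int),option(T2)) ≐ B.
Bind S2 := S1; substituting into the one remaining equation that mentions S2 gives: option(map(map(S1,int),T2)) ≐ option(map(S1,S1)).
Bind B := map(option(int),option(T2)); no other remaining equation mentions B. Substituting into the earlier binding gives S := map(option(int),option(T2)).
Decompose option/1: map(map(S1,int),T2) ≐ map(S1,S1).
Decompose map/2: map(S1,int) ≐ S1,  T2 ≐ S1.
Occurs check fails: S1 occurs in map(S1,int); the equation S1 ≐ map(S1,int) has no finite solution.

FAIL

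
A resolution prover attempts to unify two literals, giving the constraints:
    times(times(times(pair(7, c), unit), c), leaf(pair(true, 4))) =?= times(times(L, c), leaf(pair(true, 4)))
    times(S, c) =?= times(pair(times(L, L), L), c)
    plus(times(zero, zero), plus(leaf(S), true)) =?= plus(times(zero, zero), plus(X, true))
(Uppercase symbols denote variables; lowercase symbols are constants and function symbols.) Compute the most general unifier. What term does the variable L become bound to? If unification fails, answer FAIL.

times(pair(7, c), unit)

Decompose times/2: times(times(pair(7, c), unit), c) =?= times(L, c),  leaf(pair(true, 4)) =?= leaf(pair(true, 4)).
Decompose times/2: times(pair(7, c), unit) =?= L,  c =?= c.
Bind L := times(pair(7, c), unit); substituting into the one remaining equation that mentions L gives: times(S, c) =?= times(pair(times(times(pair(7, c), unit), times(pair(7, c), unit)), times(pair(7, c), unit)), c).
Delete trivial equation c =?= c.
Delete trivial equation leaf(pair(true, 4)) =?= leaf(pair(true, 4)).
Decompose times/2: S =?= pair(times(times(pair(7, c), unit), times(pair(7, c), unit)), times(pair(7, c), unit)),  c =?= c.
Bind S := pair(times(times(pair(7, c), unit), times(pair(7, c), unit)), times(pair(7, c), unit)); substituting into the one remaining equation that mentions S gives: plus(times(zero, zero), plus(leaf(pair(times(times(pair(7, c), unit), times(pair(7, c), unit)), times(pair(7, c), unit))), true)) =?= plus(times(zero, zero), plus(X, true)).
Delete trivial equation c =?= c.
Decompose plus/2: times(zero, zero) =?= times(zero, zero),  plus(leaf(pair(times(times(pair(7, c), unit), times(pair(7, c), unit)), times(pair(7, c), unit))), true) =?= plus(X, true).
Delete trivial equation times(zero, zero) =?= times(zero, zero).
Decompose plus/2: leaf(pair(times(times(pair(7, c), unit), times(pair(7, c), unit)), times(pair(7, c), unit))) =?= X,  true =?= true.
Bind X := leaf(pair(times(times(pair(7, c), unit), times(pair(7, c), unit)), times(pair(7, c), unit))); no other remaining equation mentions X.
Delete trivial equation true =?= true.
MGU = { L := times(pair(7, c), unit), S := pair(times(times(pair(7, c), unit), times(pair(7, c), unit)), times(pair(7, c), unit)), X := leaf(pair(times(times(pair(7, c), unit), times(pair(7, c), unit)), times(pair(7, c), unit))) }, so L := times(pair(7, c), unit).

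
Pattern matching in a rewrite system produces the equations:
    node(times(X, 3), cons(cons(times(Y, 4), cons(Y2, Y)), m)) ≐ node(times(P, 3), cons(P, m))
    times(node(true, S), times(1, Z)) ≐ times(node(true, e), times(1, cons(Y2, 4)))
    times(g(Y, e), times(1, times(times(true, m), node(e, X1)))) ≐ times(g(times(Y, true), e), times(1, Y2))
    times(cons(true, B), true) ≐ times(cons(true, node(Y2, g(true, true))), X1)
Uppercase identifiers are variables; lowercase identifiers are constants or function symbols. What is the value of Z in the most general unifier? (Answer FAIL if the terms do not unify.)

Decompose node/2: times(X, 3) ≐ times(P, 3),  cons(cons(times(Y, 4), cons(Y2, Y)), m) ≐ cons(P, m).
Decompose times/2: X ≐ P,  3 ≐ 3.
Bind X := P; no other remaining equation mentions X.
Delete trivial equation 3 ≐ 3.
Decompose cons/2: cons(times(Y, 4), cons(Y2, Y)) ≐ P,  m ≐ m.
Bind P := cons(times(Y, 4), cons(Y2, Y)); no other remaining equation mentions P. Substituting into the earlier binding gives X := cons(times(Y, 4), cons(Y2, Y)).
Delete trivial equation m ≐ m.
Decompose times/2: node(true, S) ≐ node(true, e),  times(1, Z) ≐ times(1, cons(Y2, 4)).
Decompose node/2: true ≐ true,  S ≐ e.
Delete trivial equation true ≐ true.
Bind S := e; no other remaining equation mentions S.
Decompose times/2: 1 ≐ 1,  Z ≐ cons(Y2, 4).
Delete trivial equation 1 ≐ 1.
Bind Z := cons(Y2, 4); no other remaining equation mentions Z.
Decompose times/2: g(Y, e) ≐ g(times(Y, true), e),  times(1, times(times(true, m), node(e, X1))) ≐ times(1, Y2).
Decompose g/2: Y ≐ times(Y, true),  e ≐ e.
Occurs check fails: Y occurs in times(Y, true); the equation Y ≐ times(Y, true) has no finite solution.

FAIL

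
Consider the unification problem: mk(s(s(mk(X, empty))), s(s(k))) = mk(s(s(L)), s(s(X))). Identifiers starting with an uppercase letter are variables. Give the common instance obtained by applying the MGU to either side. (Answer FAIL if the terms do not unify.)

mk(s(s(mk(k, empty))), s(s(k)))

Decompose mk/2: s(s(mk(X, empty))) = s(s(L)),  s(s(k)) = s(s(X)).
Decompose s/1: s(mk(X, empty)) = s(L).
Decompose s/1: mk(X, empty) = L.
Bind L := mk(X, empty); no other remaining equation mentions L.
Decompose s/1: s(k) = s(X).
Decompose s/1: k = X.
Bind X := k. Substituting into the earlier binding gives L := mk(k, empty).
Applying the MGU to either side gives mk(s(s(mk(k, empty))), s(s(k))).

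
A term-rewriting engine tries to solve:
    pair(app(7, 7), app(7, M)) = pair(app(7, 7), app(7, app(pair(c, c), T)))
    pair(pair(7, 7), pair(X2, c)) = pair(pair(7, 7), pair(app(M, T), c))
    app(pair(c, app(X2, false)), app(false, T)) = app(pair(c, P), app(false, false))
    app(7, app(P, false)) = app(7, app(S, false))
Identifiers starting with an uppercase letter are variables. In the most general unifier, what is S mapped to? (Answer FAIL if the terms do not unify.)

app(app(app(pair(c, c), false), false), false)

Decompose pair/2: app(7, 7) = app(7, 7),  app(7, M) = app(7, app(pair(c, c), T)).
Delete trivial equation app(7, 7) = app(7, 7).
Decompose app/2: 7 = 7,  M = app(pair(c, c), T).
Delete trivial equation 7 = 7.
Bind M := app(pair(c, c), T); substituting into the one remaining equation that mentions M gives: pair(pair(7, 7), pair(X2, c)) = pair(pair(7, 7), pair(app(app(pair(c, c), T), T), c)).
Decompose pair/2: pair(7, 7) = pair(7, 7),  pair(X2, c) = pair(app(app(pair(c, c), T), T), c).
Delete trivial equation pair(7, 7) = pair(7, 7).
Decompose pair/2: X2 = app(app(pair(c, c), T), T),  c = c.
Bind X2 := app(app(pair(c, c), T), T); substituting into the one remaining equation that mentions X2 gives: app(pair(c, app(app(app(pair(c, c), T), T), false)), app(false, T)) = app(pair(c, P), app(false, false)).
Delete trivial equation c = c.
Decompose app/2: pair(c, app(app(app(pair(c, c), T), T), false)) = pair(c, P),  app(false, T) = app(false, false).
Decompose pair/2: c = c,  app(app(app(pair(c, c), T), T), false) = P.
Delete trivial equation c = c.
Bind P := app(app(app(pair(c, c), T), T), false); substituting into the one remaining equation that mentions P gives: app(7, app(app(app(app(pair(c, c), T), T), false), false)) = app(7, app(S, false)).
Decompose app/2: false = false,  T = false.
Delete trivial equation false = false.
Bind T := false; substituting into the remaining equation gives: app(7, app(app(app(app(pair(c, c), false), false), false), false)) = app(7, app(S, false)). Substituting into the earlier bindings gives M := app(pair(c, c), false), X2 := app(app(pair(c, c), false), false), P := app(app(app(pair(c, c), false), false), false).
Decompose app/2: 7 = 7,  app(app(app(app(pair(c, c), false), false), false), false) = app(S, false).
Delete trivial equation 7 = 7.
Decompose app/2: app(app(app(pair(c, c), false), false), false) = S,  false = false.
Bind S := app(app(app(pair(c, c), false), false), false); no other remaining equation mentions S.
Delete trivial equation false = false.
MGU = { M ↦ app(pair(c, c), false), X2 ↦ app(app(pair(c, c), false), false), P ↦ app(app(app(pair(c, c), false), false), false), T ↦ false, S ↦ app(app(app(pair(c, c), false), false), false) }, so S ↦ app(app(app(pair(c, c), false), false), false).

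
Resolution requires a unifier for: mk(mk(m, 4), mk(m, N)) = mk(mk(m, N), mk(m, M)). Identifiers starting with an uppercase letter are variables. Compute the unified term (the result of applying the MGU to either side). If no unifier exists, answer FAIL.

mk(mk(m, 4), mk(m, 4))

Decompose mk/2: mk(m, 4) = mk(m, N),  mk(m, N) = mk(m, M).
Decompose mk/2: m = m,  4 = N.
Delete trivial equation m = m.
Bind N := 4; substituting into the remaining equation gives: mk(m, 4) = mk(m, M).
Decompose mk/2: m = m,  4 = M.
Delete trivial equation m = m.
Bind M := 4.
Applying the MGU to either side gives mk(mk(m, 4), mk(m, 4)).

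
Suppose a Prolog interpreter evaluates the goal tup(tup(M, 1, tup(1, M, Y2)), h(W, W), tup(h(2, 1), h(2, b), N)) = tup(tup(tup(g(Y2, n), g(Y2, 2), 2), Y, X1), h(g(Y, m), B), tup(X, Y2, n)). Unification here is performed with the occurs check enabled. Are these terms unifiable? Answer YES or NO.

YES

Decompose tup/3: tup(M, 1, tup(1, M, Y2)) = tup(tup(g(Y2, n), g(Y2, 2), 2), Y, X1),  h(W, W) = h(g(Y, m), B),  tup(h(2, 1), h(2, b), N) = tup(X, Y2, n).
Decompose tup/3: M = tup(g(Y2, n), g(Y2, 2), 2),  1 = Y,  tup(1, M, Y2) = X1.
Bind M := tup(g(Y2, n), g(Y2, 2), 2); substituting into the one remaining equation that mentions M gives: tup(1, tup(g(Y2, n), g(Y2, 2), 2), Y2) = X1.
Bind Y := 1; substituting into the one remaining equation that mentions Y gives: h(W, W) = h(g(1, m), B).
Bind X1 := tup(1, tup(g(Y2, n), g(Y2, 2), 2), Y2); no other remaining equation mentions X1.
Decompose h/2: W = g(1, m),  W = B.
Bind W := g(1, m); substituting into the one remaining equation that mentions W gives: g(1, m) = B.
Bind B := g(1, m); no other remaining equation mentions B.
Decompose tup/3: h(2, 1) = X,  h(2, b) = Y2,  N = n.
Bind X := h(2, 1); no other remaining equation mentions X.
Bind Y2 := h(2, b); no other remaining equation mentions Y2. Substituting into the earlier bindings gives M := tup(g(h(2, b), n), g(h(2, b), 2), 2), X1 := tup(1, tup(g(h(2, b), n), g(h(2, b), 2), 2), h(2, b)).
Bind N := n.
No equations remain and no clash or occurs-check failure arose, so a unifier exists.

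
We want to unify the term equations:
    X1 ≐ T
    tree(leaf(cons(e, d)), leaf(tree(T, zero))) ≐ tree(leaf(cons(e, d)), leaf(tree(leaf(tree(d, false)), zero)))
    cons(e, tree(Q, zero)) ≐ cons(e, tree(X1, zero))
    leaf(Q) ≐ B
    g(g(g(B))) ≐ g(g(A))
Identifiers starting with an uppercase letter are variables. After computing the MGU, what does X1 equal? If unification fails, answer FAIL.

Bind X1 := T; substituting into the one remaining equation that mentions X1 gives: cons(e, tree(Q, zero)) ≐ cons(e, tree(T, zero)).
Decompose tree/2: leaf(cons(e, d)) ≐ leaf(cons(e, d)),  leaf(tree(T, zero)) ≐ leaf(tree(leaf(tree(d, false)), zero)).
Delete trivial equation leaf(cons(e, d)) ≐ leaf(cons(e, d)).
Decompose leaf/1: tree(T, zero) ≐ tree(leaf(tree(d, false)), zero).
Decompose tree/2: T ≐ leaf(tree(d, false)),  zero ≐ zero.
Bind T := leaf(tree(d, false)); substituting into the one remaining equation that mentions T gives: cons(e, tree(Q, zero)) ≐ cons(e, tree(leaf(tree(d, false)), zero)). Substituting into the earlier binding gives X1 := leaf(tree(d, false)).
Delete trivial equation zero ≐ zero.
Decompose cons/2: e ≐ e,  tree(Q, zero) ≐ tree(leaf(tree(d, false)), zero).
Delete trivial equation e ≐ e.
Decompose tree/2: Q ≐ leaf(tree(d, false)),  zero ≐ zero.
Bind Q := leaf(tree(d, false)); substituting into the one remaining equation that mentions Q gives: leaf(leaf(tree(d, false))) ≐ B.
Delete trivial equation zero ≐ zero.
Bind B := leaf(leaf(tree(d, false))); substituting into the remaining equation gives: g(g(g(leaf(leaf(tree(d, false)))))) ≐ g(g(A)).
Decompose g/1: g(g(leaf(leaf(tree(d, false))))) ≐ g(A).
Decompose g/1: g(leaf(leaf(tree(d, false)))) ≐ A.
Bind A := g(leaf(leaf(tree(d, false)))).
MGU = { X1 ↦ leaf(tree(d, false)), T ↦ leaf(tree(d, false)), Q ↦ leaf(tree(d, false)), B ↦ leaf(leaf(tree(d, false))), A ↦ g(leaf(leaf(tree(d, false)))) }, so X1 ↦ leaf(tree(d, false)).

leaf(tree(d, false))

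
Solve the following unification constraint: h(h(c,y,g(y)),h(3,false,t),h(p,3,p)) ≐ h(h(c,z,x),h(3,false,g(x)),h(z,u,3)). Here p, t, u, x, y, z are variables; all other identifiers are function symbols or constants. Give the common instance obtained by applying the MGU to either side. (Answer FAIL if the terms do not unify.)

Decompose h/3: h(c,y,g(y)) ≐ h(c,z,x),  h(3,false,t) ≐ h(3,false,g(x)),  h(p,3,p) ≐ h(z,u,3).
Decompose h/3: c ≐ c,  y ≐ z,  g(y) ≐ x.
Delete trivial equation c ≐ c.
Bind y := z; substituting into the one remaining equation that mentions y gives: g(z) ≐ x.
Bind x := g(z); substituting into the one remaining equation that mentions x gives: h(3,false,t) ≐ h(3,false,g(g(z))).
Decompose h/3: 3 ≐ 3,  false ≐ false,  t ≐ g(g(z)).
Delete trivial equation 3 ≐ 3.
Delete trivial equation false ≐ false.
Bind t := g(g(z)); no other remaining equation mentions t.
Decompose h/3: p ≐ z,  3 ≐ u,  p ≐ 3.
Bind p := z; substituting into the one remaining equation that mentions p gives: z ≐ 3.
Bind u := 3; no other remaining equation mentions u.
Bind z := 3. Substituting into the earlier bindings gives y := 3, x := g(3), t := g(g(3)), p := 3.
Applying the MGU to either side gives h(h(c,3,g(3)),h(3,false,g(g(3))),h(3,3,3)).

h(h(c,3,g(3)),h(3,false,g(g(3))),h(3,3,3))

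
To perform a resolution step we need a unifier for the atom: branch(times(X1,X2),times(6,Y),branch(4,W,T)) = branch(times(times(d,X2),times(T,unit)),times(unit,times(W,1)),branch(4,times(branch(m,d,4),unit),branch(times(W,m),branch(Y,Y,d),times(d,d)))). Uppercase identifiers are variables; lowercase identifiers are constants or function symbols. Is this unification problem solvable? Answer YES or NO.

Decompose branch/3: times(X1,X2) = times(times(d,X2),times(T,unit)),  times(6,Y) = times(unit,times(W,1)),  branch(4,W,T) = branch(4,times(branch(m,d,4),unit),branch(times(W,m),branch(Y,Y,d),times(d,d))).
Decompose times/2: X1 = times(d,X2),  X2 = times(T,unit).
Bind X1 := times(d,X2); no other remaining equation mentions X1.
Bind X2 := times(T,unit); no other remaining equation mentions X2. Substituting into the earlier binding gives X1 := times(d,times(T,unit)).
Decompose times/2: 6 = unit,  Y = times(W,1).
Clash: constants 6 and unit differ; no unifier exists.

NO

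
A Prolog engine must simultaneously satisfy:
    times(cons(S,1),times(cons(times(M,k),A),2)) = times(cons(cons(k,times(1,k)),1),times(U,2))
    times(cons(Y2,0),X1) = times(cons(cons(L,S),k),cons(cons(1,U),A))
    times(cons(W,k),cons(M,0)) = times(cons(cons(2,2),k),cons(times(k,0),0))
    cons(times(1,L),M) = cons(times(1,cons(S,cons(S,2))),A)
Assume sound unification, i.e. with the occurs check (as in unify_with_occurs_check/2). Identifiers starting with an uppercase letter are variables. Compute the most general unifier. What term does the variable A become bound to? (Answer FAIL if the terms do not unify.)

FAIL

Decompose times/2: cons(S,1) = cons(cons(k,times(1,k)),1),  times(cons(times(M,k),A),2) = times(U,2).
Decompose cons/2: S = cons(k,times(1,k)),  1 = 1.
Bind S := cons(k,times(1,k)); substituting into the 2 remaining equations that mention S gives: times(cons(Y2,0),X1) = times(cons(cons(L,cons(k,times(1,k))),k),cons(cons(1,U),A)),  cons(times(1,L),M) = cons(times(1,cons(cons(k,times(1,k)),cons(cons(k,times(1,k)),2))),A).
Delete trivial equation 1 = 1.
Decompose times/2: cons(times(M,k),A) = U,  2 = 2.
Bind U := cons(times(M,k),A); substituting into the one remaining equation that mentions U gives: times(cons(Y2,0),X1) = times(cons(cons(L,cons(k,times(1,k))),k),cons(cons(1,cons(times(M,k),A)),A)).
Delete trivial equation 2 = 2.
Decompose times/2: cons(Y2,0) = cons(cons(L,cons(k,times(1,k))),k),  X1 = cons(cons(1,cons(times(M,k),A)),A).
Decompose cons/2: Y2 = cons(L,cons(k,times(1,k))),  0 = k.
Bind Y2 := cons(L,cons(k,times(1,k))); no other remaining equation mentions Y2.
Clash: constants 0 and k differ; no unifier exists.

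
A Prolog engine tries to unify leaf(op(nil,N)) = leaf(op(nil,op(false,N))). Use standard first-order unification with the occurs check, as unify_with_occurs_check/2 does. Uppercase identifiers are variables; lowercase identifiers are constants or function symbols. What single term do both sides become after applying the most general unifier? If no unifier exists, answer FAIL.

Decompose leaf/1: op(nil,N) = op(nil,op(false,N)).
Decompose op/2: nil = nil,  N = op(false,N).
Delete trivial equation nil = nil.
Occurs check fails: N occurs in op(false,N); the equation N = op(false,N) has no finite solution.

FAIL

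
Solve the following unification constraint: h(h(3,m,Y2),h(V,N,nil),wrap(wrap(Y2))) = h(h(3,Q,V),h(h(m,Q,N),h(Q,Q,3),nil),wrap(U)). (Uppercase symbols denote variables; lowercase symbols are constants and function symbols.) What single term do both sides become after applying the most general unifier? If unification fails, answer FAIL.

h(h(3,m,h(m,m,h(m,m,3))),h(h(m,m,h(m,m,3)),h(m,m,3),nil),wrap(wrap(h(m,m,h(m,m,3)))))

Decompose h/3: h(3,m,Y2) = h(3,Q,V),  h(V,N,nil) = h(h(m,Q,N),h(Q,Q,3),nil),  wrap(wrap(Y2)) = wrap(U).
Decompose h/3: 3 = 3,  m = Q,  Y2 = V.
Delete trivial equation 3 = 3.
Bind Q := m; substituting into the one remaining equation that mentions Q gives: h(V,N,nil) = h(h(m,m,N),h(m,m,3),nil).
Bind Y2 := V; substituting into the one remaining equation that mentions Y2 gives: wrap(wrap(V)) = wrap(U).
Decompose h/3: V = h(m,m,N),  N = h(m,m,3),  nil = nil.
Bind V := h(m,m,N); substituting into the one remaining equation that mentions V gives: wrap(wrap(h(m,m,N))) = wrap(U). Substituting into the earlier binding gives Y2 := h(m,m,N).
Bind N := h(m,m,3); substituting into the one remaining equation that mentions N gives: wrap(wrap(h(m,m,h(m,m,3)))) = wrap(U). Substituting into the earlier bindings gives Y2 := h(m,m,h(m,m,3)), V := h(m,m,h(m,m,3)).
Delete trivial equation nil = nil.
Decompose wrap/1: wrap(h(m,m,h(m,m,3))) = U.
Bind U := wrap(h(m,m,h(m,m,3))).
Applying the MGU to either side gives h(h(3,m,h(m,m,h(m,m,3))),h(h(m,m,h(m,m,3)),h(m,m,3),nil),wrap(wrap(h(m,m,h(m,m,3))))).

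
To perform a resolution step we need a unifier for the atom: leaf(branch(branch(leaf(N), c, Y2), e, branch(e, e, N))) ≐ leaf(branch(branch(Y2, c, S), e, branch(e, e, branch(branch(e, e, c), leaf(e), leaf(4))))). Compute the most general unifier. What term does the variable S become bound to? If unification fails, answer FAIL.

leaf(branch(branch(e, e, c), leaf(e), leaf(4)))

Decompose leaf/1: branch(branch(leaf(N), c, Y2), e, branch(e, e, N)) ≐ branch(branch(Y2, c, S), e, branch(e, e, branch(branch(e, e, c), leaf(e), leaf(4)))).
Decompose branch/3: branch(leaf(N), c, Y2) ≐ branch(Y2, c, S),  e ≐ e,  branch(e, e, N) ≐ branch(e, e, branch(branch(e, e, c), leaf(e), leaf(4))).
Decompose branch/3: leaf(N) ≐ Y2,  c ≐ c,  Y2 ≐ S.
Bind Y2 := leaf(N); substituting into the one remaining equation that mentions Y2 gives: leaf(N) ≐ S.
Delete trivial equation c ≐ c.
Bind S := leaf(N); no other remaining equation mentions S.
Delete trivial equation e ≐ e.
Decompose branch/3: e ≐ e,  e ≐ e,  N ≐ branch(branch(e, e, c), leaf(e), leaf(4)).
Delete trivial equation e ≐ e.
Delete trivial equation e ≐ e.
Bind N := branch(branch(e, e, c), leaf(e), leaf(4)). Substituting into the earlier bindings gives Y2 := leaf(branch(branch(e, e, c), leaf(e), leaf(4))), S := leaf(branch(branch(e, e, c), leaf(e), leaf(4))).
MGU = { Y2 -> leaf(branch(branch(e, e, c), leaf(e), leaf(4))), S -> leaf(branch(branch(e, e, c), leaf(e), leaf(4))), N -> branch(branch(e, e, c), leaf(e), leaf(4)) }, so S -> leaf(branch(branch(e, e, c), leaf(e), leaf(4))).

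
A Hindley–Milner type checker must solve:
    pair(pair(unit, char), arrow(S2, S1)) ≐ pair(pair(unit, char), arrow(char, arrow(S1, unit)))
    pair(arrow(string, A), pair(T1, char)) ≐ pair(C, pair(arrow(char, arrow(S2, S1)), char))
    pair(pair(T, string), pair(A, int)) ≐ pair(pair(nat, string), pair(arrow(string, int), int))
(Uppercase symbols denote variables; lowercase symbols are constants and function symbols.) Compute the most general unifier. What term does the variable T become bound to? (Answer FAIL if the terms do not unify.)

Decompose pair/2: pair(unit, char) ≐ pair(unit, char),  arrow(S2, S1) ≐ arrow(char, arrow(S1, unit)).
Delete trivial equation pair(unit, char) ≐ pair(unit, char).
Decompose arrow/2: S2 ≐ char,  S1 ≐ arrow(S1, unit).
Bind S2 := char; substituting into the one remaining equation that mentions S2 gives: pair(arrow(string, A), pair(T1, char)) ≐ pair(C, pair(arrow(char, arrow(char, S1)), char)).
Occurs check fails: S1 occurs in arrow(S1, unit); the equation S1 ≐ arrow(S1, unit) has no finite solution.

FAIL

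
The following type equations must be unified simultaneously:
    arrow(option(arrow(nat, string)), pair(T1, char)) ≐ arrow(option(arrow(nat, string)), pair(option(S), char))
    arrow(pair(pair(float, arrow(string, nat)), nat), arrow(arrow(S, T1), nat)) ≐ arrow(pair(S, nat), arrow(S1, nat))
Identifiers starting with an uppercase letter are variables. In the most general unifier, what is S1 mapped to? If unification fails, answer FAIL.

Decompose arrow/2: option(arrow(nat, string)) ≐ option(arrow(nat, string)),  pair(T1, char) ≐ pair(option(S), char).
Delete trivial equation option(arrow(nat, string)) ≐ option(arrow(nat, string)).
Decompose pair/2: T1 ≐ option(S),  char ≐ char.
Bind T1 := option(S); substituting into the one remaining equation that mentions T1 gives: arrow(pair(pair(float, arrow(string, nat)), nat), arrow(arrow(S, option(S)), nat)) ≐ arrow(pair(S, nat), arrow(S1, nat)).
Delete trivial equation char ≐ char.
Decompose arrow/2: pair(pair(float, arrow(string, nat)), nat) ≐ pair(S, nat),  arrow(arrow(S, option(S)), nat) ≐ arrow(S1, nat).
Decompose pair/2: pair(float, arrow(string, nat)) ≐ S,  nat ≐ nat.
Bind S := pair(float, arrow(string, nat)); substituting into the one remaining equation that mentions S gives: arrow(arrow(pair(float, arrow(string, nat)), option(pair(float, arrow(string, nat)))), nat) ≐ arrow(S1, nat). Substituting into the earlier binding gives T1 := option(pair(float, arrow(string, nat))).
Delete trivial equation nat ≐ nat.
Decompose arrow/2: arrow(pair(float, arrow(string, nat)), option(pair(float, arrow(string, nat)))) ≐ S1,  nat ≐ nat.
Bind S1 := arrow(pair(float, arrow(string, nat)), option(pair(float, arrow(string, nat)))); no other remaining equation mentions S1.
Delete trivial equation nat ≐ nat.
MGU = { T1 := option(pair(float, arrow(string, nat))), S := pair(float, arrow(string, nat)), S1 := arrow(pair(float, arrow(string, nat)), option(pair(float, arrow(string, nat)))) }, so S1 := arrow(pair(float, arrow(string, nat)), option(pair(float, arrow(string, nat)))).

arrow(pair(float, arrow(string, nat)), option(pair(float, arrow(string, nat))))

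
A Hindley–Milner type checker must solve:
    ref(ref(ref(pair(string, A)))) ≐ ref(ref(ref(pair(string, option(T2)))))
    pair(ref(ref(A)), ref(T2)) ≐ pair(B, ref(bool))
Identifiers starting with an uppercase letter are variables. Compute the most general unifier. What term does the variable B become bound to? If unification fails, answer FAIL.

ref(ref(option(bool)))

Decompose ref/1: ref(ref(pair(string, A))) ≐ ref(ref(pair(string, option(T2)))).
Decompose ref/1: ref(pair(string, A)) ≐ ref(pair(string, option(T2))).
Decompose ref/1: pair(string, A) ≐ pair(string, option(T2)).
Decompose pair/2: string ≐ string,  A ≐ option(T2).
Delete trivial equation string ≐ string.
Bind A := option(T2); substituting into the remaining equation gives: pair(ref(ref(option(T2))), ref(T2)) ≐ pair(B, ref(bool)).
Decompose pair/2: ref(ref(option(T2))) ≐ B,  ref(T2) ≐ ref(bool).
Bind B := ref(ref(option(T2))); no other remaining equation mentions B.
Decompose ref/1: T2 ≐ bool.
Bind T2 := bool. Substituting into the earlier bindings gives A := option(bool), B := ref(ref(option(bool))).
MGU = { A ↦ option(bool), B ↦ ref(ref(option(bool))), T2 ↦ bool }, so B ↦ ref(ref(option(bool))).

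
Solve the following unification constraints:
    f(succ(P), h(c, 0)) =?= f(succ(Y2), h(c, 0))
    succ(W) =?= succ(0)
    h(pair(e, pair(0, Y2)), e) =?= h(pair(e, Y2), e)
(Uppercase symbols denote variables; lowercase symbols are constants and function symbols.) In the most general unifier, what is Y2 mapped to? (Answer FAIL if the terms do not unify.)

Decompose f/2: succ(P) =?= succ(Y2),  h(c, 0) =?= h(c, 0).
Decompose succ/1: P =?= Y2.
Bind P := Y2; no other remaining equation mentions P.
Delete trivial equation h(c, 0) =?= h(c, 0).
Decompose succ/1: W =?= 0.
Bind W := 0; no other remaining equation mentions W.
Decompose h/2: pair(e, pair(0, Y2)) =?= pair(e, Y2),  e =?= e.
Decompose pair/2: e =?= e,  pair(0, Y2) =?= Y2.
Delete trivial equation e =?= e.
Occurs check fails: Y2 occurs in pair(0, Y2); the equation Y2 =?= pair(0, Y2) has no finite solution.

FAIL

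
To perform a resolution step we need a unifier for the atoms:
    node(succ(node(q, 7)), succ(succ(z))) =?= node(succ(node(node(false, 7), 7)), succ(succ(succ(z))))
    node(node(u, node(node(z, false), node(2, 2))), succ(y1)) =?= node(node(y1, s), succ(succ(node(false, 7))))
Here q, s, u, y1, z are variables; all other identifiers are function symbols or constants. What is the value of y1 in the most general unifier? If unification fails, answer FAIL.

FAIL

Decompose node/2: succ(node(q, 7)) =?= succ(node(node(false, 7), 7)),  succ(succ(z)) =?= succ(succ(succ(z))).
Decompose succ/1: node(q, 7) =?= node(node(false, 7), 7).
Decompose node/2: q =?= node(false, 7),  7 =?= 7.
Bind q := node(false, 7); no other remaining equation mentions q.
Delete trivial equation 7 =?= 7.
Decompose succ/1: succ(z) =?= succ(succ(z)).
Decompose succ/1: z =?= succ(z).
Occurs check fails: z occurs in succ(z); the equation z =?= succ(z) has no finite solution.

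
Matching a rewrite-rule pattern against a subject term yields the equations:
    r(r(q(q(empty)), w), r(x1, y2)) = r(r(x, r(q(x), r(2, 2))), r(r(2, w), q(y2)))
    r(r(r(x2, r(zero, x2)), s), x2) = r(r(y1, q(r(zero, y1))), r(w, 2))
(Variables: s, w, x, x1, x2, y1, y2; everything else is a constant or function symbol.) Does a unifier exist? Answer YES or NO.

NO

Decompose r/2: r(q(q(empty)), w) = r(x, r(q(x), r(2, 2))),  r(x1, y2) = r(r(2, w), q(y2)).
Decompose r/2: q(q(empty)) = x,  w = r(q(x), r(2, 2)).
Bind x := q(q(empty)); substituting into the one remaining equation that mentions x gives: w = r(q(q(q(empty))), r(2, 2)).
Bind w := r(q(q(q(empty))), r(2, 2)); substituting into the remaining equations gives: r(x1, y2) = r(r(2, r(q(q(q(empty))), r(2, 2))), q(y2)),  r(r(r(x2, r(zero, x2)), s), x2) = r(r(y1, q(r(zero, y1))), r(r(q(q(q(empty))), r(2, 2)), 2)).
Decompose r/2: x1 = r(2, r(q(q(q(empty))), r(2, 2))),  y2 = q(y2).
Bind x1 := r(2, r(q(q(q(empty))), r(2, 2))); no other remaining equation mentions x1.
Occurs check fails: y2 occurs in q(y2); the equation y2 = q(y2) has no finite solution.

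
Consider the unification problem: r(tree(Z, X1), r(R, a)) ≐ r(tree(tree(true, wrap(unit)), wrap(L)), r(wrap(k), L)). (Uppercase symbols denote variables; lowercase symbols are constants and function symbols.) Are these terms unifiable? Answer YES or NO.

YES

Decompose r/2: tree(Z, X1) ≐ tree(tree(true, wrap(unit)), wrap(L)),  r(R, a) ≐ r(wrap(k), L).
Decompose tree/2: Z ≐ tree(true, wrap(unit)),  X1 ≐ wrap(L).
Bind Z := tree(true, wrap(unit)); no other remaining equation mentions Z.
Bind X1 := wrap(L); no other remaining equation mentions X1.
Decompose r/2: R ≐ wrap(k),  a ≐ L.
Bind R := wrap(k); no other remaining equation mentions R.
Bind L := a. Substituting into the earlier binding gives X1 := wrap(a).
No equations remain and no clash or occurs-check failure arose, so a unifier exists.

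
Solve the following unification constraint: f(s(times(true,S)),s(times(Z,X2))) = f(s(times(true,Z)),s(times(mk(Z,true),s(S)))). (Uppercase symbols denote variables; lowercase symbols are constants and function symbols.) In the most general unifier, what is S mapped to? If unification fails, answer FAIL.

Decompose f/2: s(times(true,S)) = s(times(true,Z)),  s(times(Z,X2)) = s(times(mk(Z,true),s(S))).
Decompose s/1: times(true,S) = times(true,Z).
Decompose times/2: true = true,  S = Z.
Delete trivial equation true = true.
Bind S := Z; substituting into the remaining equation gives: s(times(Z,X2)) = s(times(mk(Z,true),s(Z))).
Decompose s/1: times(Z,X2) = times(mk(Z,true),s(Z)).
Decompose times/2: Z = mk(Z,true),  X2 = s(Z).
Occurs check fails: Z occurs in mk(Z,true); the equation Z = mk(Z,true) has no finite solution.

FAIL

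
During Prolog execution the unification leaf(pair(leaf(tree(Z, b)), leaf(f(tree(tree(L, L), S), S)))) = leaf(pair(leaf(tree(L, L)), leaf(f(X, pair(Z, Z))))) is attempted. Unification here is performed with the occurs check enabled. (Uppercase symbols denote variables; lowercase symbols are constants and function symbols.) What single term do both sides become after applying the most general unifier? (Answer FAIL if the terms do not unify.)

Decompose leaf/1: pair(leaf(tree(Z, b)), leaf(f(tree(tree(L, L), S), S))) = pair(leaf(tree(L, L)), leaf(f(X, pair(Z, Z)))).
Decompose pair/2: leaf(tree(Z, b)) = leaf(tree(L, L)),  leaf(f(tree(tree(L, L), S), S)) = leaf(f(X, pair(Z, Z))).
Decompose leaf/1: tree(Z, b) = tree(L, L).
Decompose tree/2: Z = L,  b = L.
Bind Z := L; substituting into the one remaining equation that mentions Z gives: leaf(f(tree(tree(L, L), S), S)) = leaf(f(X, pair(L, L))).
Bind L := b; substituting into the remaining equation gives: leaf(f(tree(tree(b, b), S), S)) = leaf(f(X, pair(b, b))). Substituting into the earlier binding gives Z := b.
Decompose leaf/1: f(tree(tree(b, b), S), S) = f(X, pair(b, b)).
Decompose f/2: tree(tree(b, b), S) = X,  S = pair(b, b).
Bind X := tree(tree(b, b), S); no other remaining equation mentions X.
Bind S := pair(b, b). Substituting into the earlier binding gives X := tree(tree(b, b), pair(b, b)).
Applying the MGU to either side gives leaf(pair(leaf(tree(b, b)), leaf(f(tree(tree(b, b), pair(b, b)), pair(b, b))))).

leaf(pair(leaf(tree(b, b)), leaf(f(tree(tree(b, b), pair(b, b)), pair(b, b)))))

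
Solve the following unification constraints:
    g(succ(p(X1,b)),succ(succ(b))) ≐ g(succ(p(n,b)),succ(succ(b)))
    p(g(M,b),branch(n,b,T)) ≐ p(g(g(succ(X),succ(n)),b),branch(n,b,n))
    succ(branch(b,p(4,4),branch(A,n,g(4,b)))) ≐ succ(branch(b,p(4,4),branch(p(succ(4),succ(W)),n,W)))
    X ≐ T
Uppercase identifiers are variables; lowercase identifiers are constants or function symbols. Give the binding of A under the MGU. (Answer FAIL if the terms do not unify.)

Decompose g/2: succ(p(X1,b)) ≐ succ(p(n,b)),  succ(succ(b)) ≐ succ(succ(b)).
Decompose succ/1: p(X1,b) ≐ p(n,b).
Decompose p/2: X1 ≐ n,  b ≐ b.
Bind X1 := n; no other remaining equation mentions X1.
Delete trivial equation b ≐ b.
Delete trivial equation succ(succ(b)) ≐ succ(succ(b)).
Decompose p/2: g(M,b) ≐ g(g(succ(X),succ(n)),b),  branch(n,b,T) ≐ branch(n,b,n).
Decompose g/2: M ≐ g(succ(X),succ(n)),  b ≐ b.
Bind M := g(succ(X),succ(n)); no other remaining equation mentions M.
Delete trivial equation b ≐ b.
Decompose branch/3: n ≐ n,  b ≐ b,  T ≐ n.
Delete trivial equation n ≐ n.
Delete trivial equation b ≐ b.
Bind T := n; substituting into the one remaining equation that mentions T gives: X ≐ n.
Decompose succ/1: branch(b,p(4,4),branch(A,n,g(4,b))) ≐ branch(b,p(4,4),branch(p(succ(4),succ(W)),n,W)).
Decompose branch/3: b ≐ b,  p(4,4) ≐ p(4,4),  branch(A,n,g(4,b)) ≐ branch(p(succ(4),succ(W)),n,W).
Delete trivial equation b ≐ b.
Delete trivial equation p(4,4) ≐ p(4,4).
Decompose branch/3: A ≐ p(succ(4),succ(W)),  n ≐ n,  g(4,b) ≐ W.
Bind A := p(succ(4),succ(W)); no other remaining equation mentions A.
Delete trivial equation n ≐ n.
Bind W := g(4,b); no other remaining equation mentions W. Substituting into the earlier binding gives A := p(succ(4),succ(g(4,b))).
Bind X := n. Substituting into the earlier binding gives M := g(succ(n),succ(n)).
MGU = { X1 := n, M := g(succ(n),succ(n)), T := n, A := p(succ(4),succ(g(4,b))), W := g(4,b), X := n }, so A := p(succ(4),succ(g(4,b))).

p(succ(4),succ(g(4,b)))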